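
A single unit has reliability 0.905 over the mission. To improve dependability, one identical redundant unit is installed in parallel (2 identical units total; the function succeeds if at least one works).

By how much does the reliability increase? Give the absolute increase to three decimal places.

0.086

R_before = 0.905
R_after = 1 − (1 − 0.905)^2 = 0.991
ΔR = 0.991 − 0.905 = 0.086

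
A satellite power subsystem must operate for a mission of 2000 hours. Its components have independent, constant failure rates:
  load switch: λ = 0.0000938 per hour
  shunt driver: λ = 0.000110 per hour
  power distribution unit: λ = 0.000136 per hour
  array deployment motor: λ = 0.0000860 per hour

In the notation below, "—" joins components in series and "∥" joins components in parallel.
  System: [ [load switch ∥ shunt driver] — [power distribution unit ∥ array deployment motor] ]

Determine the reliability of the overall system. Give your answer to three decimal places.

R(load switch) = exp(−0.0000938 × 2000) = 0.82895
R(shunt driver) = exp(−0.000110 × 2000) = 0.80252
R(power distribution unit) = exp(−0.000136 × 2000) = 0.76185
R(array deployment motor) = exp(−0.0000860 × 2000) = 0.84198
Parallel (load switch and shunt driver): 1 − (1 − 0.82895)(1 − 0.80252) = 0.96622
Parallel (power distribution unit and array deployment motor): 1 − (1 − 0.76185)(1 − 0.84198) = 0.96237
Series ([0.96622] and [0.96237]): 0.96622 × 0.96237 = 0.930

0.930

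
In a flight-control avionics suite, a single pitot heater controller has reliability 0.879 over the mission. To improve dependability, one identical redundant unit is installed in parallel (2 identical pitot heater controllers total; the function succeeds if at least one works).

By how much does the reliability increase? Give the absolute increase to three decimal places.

R_before = 0.879
R_after = 1 − (1 − 0.879)^2 = 0.985
ΔR = 0.985 − 0.879 = 0.106

0.106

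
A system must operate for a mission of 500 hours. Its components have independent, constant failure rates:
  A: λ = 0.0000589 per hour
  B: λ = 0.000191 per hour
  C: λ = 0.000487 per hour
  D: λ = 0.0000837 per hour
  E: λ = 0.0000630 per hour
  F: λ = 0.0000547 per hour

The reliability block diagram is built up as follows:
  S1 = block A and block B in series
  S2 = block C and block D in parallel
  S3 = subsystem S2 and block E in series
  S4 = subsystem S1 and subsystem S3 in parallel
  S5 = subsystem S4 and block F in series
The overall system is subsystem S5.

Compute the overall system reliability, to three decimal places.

R(A) = exp(−0.0000589 × 500) = 0.97098
R(B) = exp(−0.000191 × 500) = 0.90892
R(C) = exp(−0.000487 × 500) = 0.78388
R(D) = exp(−0.0000837 × 500) = 0.95901
R(E) = exp(−0.0000630 × 500) = 0.96899
R(F) = exp(−0.0000547 × 500) = 0.97302
Series (A and B): 0.97098 × 0.90892 = 0.88254
Parallel (C and D): 1 − (1 − 0.78388)(1 − 0.95901) = 0.99114
Series ([0.99114] and E): 0.99114 × 0.96899 = 0.96040
Parallel ([0.88254] and [0.96040]): 1 − (1 − 0.88254)(1 − 0.96040) = 0.99535
Series ([0.99535] and F): 0.99535 × 0.97302 = 0.968

0.968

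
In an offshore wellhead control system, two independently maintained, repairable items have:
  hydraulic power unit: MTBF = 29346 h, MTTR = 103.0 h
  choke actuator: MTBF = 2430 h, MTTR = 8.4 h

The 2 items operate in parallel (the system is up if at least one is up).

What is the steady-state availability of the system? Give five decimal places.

A(hydraulic power unit) = MTBF/(MTBF+MTTR) = 29346/(29346+103.0) = 0.996502
A(choke actuator) = MTBF/(MTBF+MTTR) = 2430/(2430+8.4) = 0.996555
Parallel availability: 1 − (1 − 0.996502)(1 − 0.996555) = 0.99999

0.99999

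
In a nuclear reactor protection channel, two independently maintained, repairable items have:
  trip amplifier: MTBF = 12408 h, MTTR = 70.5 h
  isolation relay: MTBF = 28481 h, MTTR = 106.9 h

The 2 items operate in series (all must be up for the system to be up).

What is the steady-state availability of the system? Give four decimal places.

A(trip amplifier) = MTBF/(MTBF+MTTR) = 12408/(12408+70.5) = 0.994350
A(isolation relay) = MTBF/(MTBF+MTTR) = 28481/(28481+106.9) = 0.996261
Series availability: 0.994350 × 0.996261 = 0.9906

0.9906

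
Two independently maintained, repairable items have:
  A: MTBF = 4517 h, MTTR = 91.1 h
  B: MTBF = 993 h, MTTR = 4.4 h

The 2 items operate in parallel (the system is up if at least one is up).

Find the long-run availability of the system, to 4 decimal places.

A(A) = MTBF/(MTBF+MTTR) = 4517/(4517+91.1) = 0.980230
A(B) = MTBF/(MTBF+MTTR) = 993/(993+4.4) = 0.995589
Parallel availability: 1 − (1 − 0.980230)(1 − 0.995589) = 0.9999

0.9999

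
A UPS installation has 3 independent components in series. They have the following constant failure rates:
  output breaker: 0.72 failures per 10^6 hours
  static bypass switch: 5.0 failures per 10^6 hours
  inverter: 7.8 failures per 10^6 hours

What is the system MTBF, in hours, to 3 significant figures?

74000

Series of exponential components: λ_sys = Σ λ_i
λ_sys = 0.00000072 + 0.0000050 + 0.0000078 = 1.3520e-05 /h
MTBF = 1 / λ_sys = 74000 h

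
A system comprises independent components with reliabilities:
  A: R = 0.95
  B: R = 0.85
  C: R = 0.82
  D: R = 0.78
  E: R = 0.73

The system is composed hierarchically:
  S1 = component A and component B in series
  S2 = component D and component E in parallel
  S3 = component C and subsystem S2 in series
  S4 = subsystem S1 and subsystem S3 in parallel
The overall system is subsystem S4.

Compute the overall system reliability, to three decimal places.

Series (A and B): 0.95000 × 0.85000 = 0.80750
Parallel (D and E): 1 − (1 − 0.78000)(1 − 0.73000) = 0.94060
Series (C and [0.94060]): 0.82000 × 0.94060 = 0.77129
Parallel ([0.80750] and [0.77129]): 1 − (1 − 0.80750)(1 − 0.77129) = 0.956

0.956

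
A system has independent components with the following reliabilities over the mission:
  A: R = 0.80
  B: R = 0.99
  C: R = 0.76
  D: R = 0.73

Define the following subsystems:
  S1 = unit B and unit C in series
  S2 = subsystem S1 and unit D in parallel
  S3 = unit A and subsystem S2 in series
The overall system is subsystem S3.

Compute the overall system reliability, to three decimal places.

0.747

Series (B and C): 0.99000 × 0.76000 = 0.75240
Parallel ([0.75240] and D): 1 − (1 − 0.75240)(1 − 0.73000) = 0.93315
Series (A and [0.93315]): 0.80000 × 0.93315 = 0.747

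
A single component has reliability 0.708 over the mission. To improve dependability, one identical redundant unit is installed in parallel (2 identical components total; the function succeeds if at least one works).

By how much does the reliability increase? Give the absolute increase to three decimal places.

R_before = 0.708
R_after = 1 − (1 − 0.708)^2 = 0.915
ΔR = 0.915 − 0.708 = 0.207

0.207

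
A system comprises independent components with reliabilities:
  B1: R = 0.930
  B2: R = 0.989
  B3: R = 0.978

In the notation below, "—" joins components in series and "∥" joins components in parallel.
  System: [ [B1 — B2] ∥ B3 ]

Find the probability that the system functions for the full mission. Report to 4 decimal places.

0.9982

Series (B1 and B2): 0.930000 × 0.989000 = 0.919770
Parallel ([0.919770] and B3): 1 − (1 − 0.919770)(1 − 0.978000) = 0.9982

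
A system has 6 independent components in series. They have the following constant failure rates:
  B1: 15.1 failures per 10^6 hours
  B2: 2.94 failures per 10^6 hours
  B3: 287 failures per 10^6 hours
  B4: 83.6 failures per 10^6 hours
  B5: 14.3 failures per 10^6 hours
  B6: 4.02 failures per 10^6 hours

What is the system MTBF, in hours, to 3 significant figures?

Series of exponential components: λ_sys = Σ λ_i
λ_sys = 0.0000151 + 0.00000294 + 0.000287 + 0.0000836 + 0.0000143 + 0.00000402 = 4.0696e-04 /h
MTBF = 1 / λ_sys = 2460 h

2460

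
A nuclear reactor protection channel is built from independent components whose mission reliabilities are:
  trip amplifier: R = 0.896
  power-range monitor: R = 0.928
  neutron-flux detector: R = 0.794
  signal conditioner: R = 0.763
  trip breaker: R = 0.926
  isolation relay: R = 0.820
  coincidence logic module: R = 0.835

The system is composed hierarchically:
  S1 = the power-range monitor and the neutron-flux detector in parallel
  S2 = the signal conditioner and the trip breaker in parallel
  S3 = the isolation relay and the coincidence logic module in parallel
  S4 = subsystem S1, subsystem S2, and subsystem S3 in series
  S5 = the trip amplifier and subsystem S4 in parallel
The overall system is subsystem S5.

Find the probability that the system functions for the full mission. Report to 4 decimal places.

Parallel (power-range monitor and neutron-flux detector): 1 − (1 − 0.928000)(1 − 0.794000) = 0.985168
Parallel (signal conditioner and trip breaker): 1 − (1 − 0.763000)(1 − 0.926000) = 0.982462
Parallel (isolation relay and coincidence logic module): 1 − (1 − 0.820000)(1 − 0.835000) = 0.970300
Series ([0.985168], [0.982462], and [0.970300]): 0.985168 × 0.982462 × 0.970300 = 0.939144
Parallel (trip amplifier and [0.939144]): 1 − (1 − 0.896000)(1 − 0.939144) = 0.9937

0.9937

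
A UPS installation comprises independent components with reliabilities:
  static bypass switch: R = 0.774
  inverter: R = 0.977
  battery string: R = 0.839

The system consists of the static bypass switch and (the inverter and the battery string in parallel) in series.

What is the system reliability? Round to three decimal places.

0.771

Parallel (inverter and battery string): 1 − (1 − 0.97700)(1 − 0.83900) = 0.99630
Series (static bypass switch and [0.99630]): 0.77400 × 0.99630 = 0.771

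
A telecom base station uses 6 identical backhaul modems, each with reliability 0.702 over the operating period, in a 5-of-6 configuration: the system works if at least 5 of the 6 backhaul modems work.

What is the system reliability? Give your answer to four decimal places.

0.4245

R = Σ_{i=5}^{6} C(6,i) p^i (1−p)^{6−i} with p = 0.702
C(6,5)·0.702^5·0.298^1 = 0.304827
C(6,6)·0.702^6·0.298^0 = 0.119680
Sum = 0.4245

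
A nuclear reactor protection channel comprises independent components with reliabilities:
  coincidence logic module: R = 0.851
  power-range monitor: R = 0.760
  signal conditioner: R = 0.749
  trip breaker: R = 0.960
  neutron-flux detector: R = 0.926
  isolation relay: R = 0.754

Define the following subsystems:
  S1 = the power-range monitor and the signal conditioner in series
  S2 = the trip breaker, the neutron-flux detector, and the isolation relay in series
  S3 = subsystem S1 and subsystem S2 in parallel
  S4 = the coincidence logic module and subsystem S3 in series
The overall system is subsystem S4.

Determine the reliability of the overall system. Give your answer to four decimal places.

Series (power-range monitor and signal conditioner): 0.760000 × 0.749000 = 0.569240
Series (trip breaker, neutron-flux detector, and isolation relay): 0.960000 × 0.926000 × 0.754000 = 0.670276
Parallel ([0.569240] and [0.670276]): 1 − (1 − 0.569240)(1 − 0.670276) = 0.857968
Series (coincidence logic module and [0.857968]): 0.851000 × 0.857968 = 0.7301

0.7301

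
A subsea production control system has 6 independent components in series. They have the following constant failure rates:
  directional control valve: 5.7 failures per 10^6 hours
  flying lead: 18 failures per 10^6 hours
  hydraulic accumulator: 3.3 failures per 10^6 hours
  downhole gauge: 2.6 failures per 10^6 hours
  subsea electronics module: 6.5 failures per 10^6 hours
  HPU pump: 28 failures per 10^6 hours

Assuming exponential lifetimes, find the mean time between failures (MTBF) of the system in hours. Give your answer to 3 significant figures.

15600

Series of exponential components: λ_sys = Σ λ_i
λ_sys = 0.0000057 + 0.000018 + 0.0000033 + 0.0000026 + 0.0000065 + 0.000028 = 6.4100e-05 /h
MTBF = 1 / λ_sys = 15600 h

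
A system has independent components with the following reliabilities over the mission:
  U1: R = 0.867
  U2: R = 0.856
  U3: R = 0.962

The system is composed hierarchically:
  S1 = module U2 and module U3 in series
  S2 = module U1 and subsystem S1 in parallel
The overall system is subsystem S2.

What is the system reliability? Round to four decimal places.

Series (U2 and U3): 0.856000 × 0.962000 = 0.823472
Parallel (U1 and [0.823472]): 1 − (1 − 0.867000)(1 − 0.823472) = 0.9765

0.9765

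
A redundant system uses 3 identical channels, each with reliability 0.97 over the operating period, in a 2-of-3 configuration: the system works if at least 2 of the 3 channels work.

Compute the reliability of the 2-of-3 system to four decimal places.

0.9974

R = Σ_{i=2}^{3} C(3,i) p^i (1−p)^{3−i} with p = 0.97
C(3,2)·0.97^2·0.03^1 = 0.084681
C(3,3)·0.97^3·0.03^0 = 0.912673
Sum = 0.9974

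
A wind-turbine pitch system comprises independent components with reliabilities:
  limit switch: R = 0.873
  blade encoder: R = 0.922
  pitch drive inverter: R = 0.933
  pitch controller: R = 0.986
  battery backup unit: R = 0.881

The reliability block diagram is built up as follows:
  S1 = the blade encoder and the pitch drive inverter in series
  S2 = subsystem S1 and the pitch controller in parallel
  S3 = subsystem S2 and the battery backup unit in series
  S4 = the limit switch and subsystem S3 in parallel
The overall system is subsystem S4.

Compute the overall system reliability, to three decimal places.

0.985

Series (blade encoder and pitch drive inverter): 0.92200 × 0.93300 = 0.86023
Parallel ([0.86023] and pitch controller): 1 − (1 − 0.86023)(1 − 0.98600) = 0.99804
Series ([0.99804] and battery backup unit): 0.99804 × 0.88100 = 0.87927
Parallel (limit switch and [0.87927]): 1 − (1 − 0.87300)(1 − 0.87927) = 0.985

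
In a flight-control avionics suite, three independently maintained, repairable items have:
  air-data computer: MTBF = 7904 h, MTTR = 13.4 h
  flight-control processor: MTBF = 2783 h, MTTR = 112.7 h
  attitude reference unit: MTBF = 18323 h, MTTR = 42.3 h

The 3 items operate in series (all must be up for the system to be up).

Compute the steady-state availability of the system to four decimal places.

0.9572

A(air-data computer) = MTBF/(MTBF+MTTR) = 7904/(7904+13.4) = 0.998308
A(flight-control processor) = MTBF/(MTBF+MTTR) = 2783/(2783+112.7) = 0.961080
A(attitude reference unit) = MTBF/(MTBF+MTTR) = 18323/(18323+42.3) = 0.997697
Series availability: 0.998308 × 0.961080 × 0.997697 = 0.9572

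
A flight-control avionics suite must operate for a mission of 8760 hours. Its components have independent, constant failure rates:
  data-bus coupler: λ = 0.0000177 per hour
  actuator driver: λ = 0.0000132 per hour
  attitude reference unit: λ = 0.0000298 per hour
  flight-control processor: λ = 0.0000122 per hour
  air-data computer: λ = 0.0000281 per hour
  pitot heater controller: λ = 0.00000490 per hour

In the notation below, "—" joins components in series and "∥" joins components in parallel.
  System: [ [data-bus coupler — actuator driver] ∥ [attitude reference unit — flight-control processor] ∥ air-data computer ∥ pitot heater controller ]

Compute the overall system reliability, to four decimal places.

R(data-bus coupler) = exp(−0.0000177 × 8760) = 0.856371
R(actuator driver) = exp(−0.0000132 × 8760) = 0.890803
R(attitude reference unit) = exp(−0.0000298 × 8760) = 0.770244
R(flight-control processor) = exp(−0.0000122 × 8760) = 0.898641
R(air-data computer) = exp(−0.0000281 × 8760) = 0.781800
R(pitot heater controller) = exp(−0.00000490 × 8760) = 0.957984
Series (data-bus coupler and actuator driver): 0.856371 × 0.890803 = 0.762858
Series (attitude reference unit and flight-control processor): 0.770244 × 0.898641 = 0.692173
Parallel ([0.762858], [0.692173], air-data computer, and pitot heater controller): 1 − (1 − 0.762858)(1 − 0.692173)(1 − 0.781800)(1 − 0.957984) = 0.9993

0.9993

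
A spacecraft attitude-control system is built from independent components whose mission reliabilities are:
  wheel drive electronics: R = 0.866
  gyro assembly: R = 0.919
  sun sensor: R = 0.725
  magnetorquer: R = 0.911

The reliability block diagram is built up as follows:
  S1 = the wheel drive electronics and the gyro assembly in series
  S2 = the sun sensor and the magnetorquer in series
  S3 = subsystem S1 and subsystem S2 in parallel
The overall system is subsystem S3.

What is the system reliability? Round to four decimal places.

0.9307

Series (wheel drive electronics and gyro assembly): 0.866000 × 0.919000 = 0.795854
Series (sun sensor and magnetorquer): 0.725000 × 0.911000 = 0.660475
Parallel ([0.795854] and [0.660475]): 1 − (1 − 0.795854)(1 − 0.660475) = 0.9307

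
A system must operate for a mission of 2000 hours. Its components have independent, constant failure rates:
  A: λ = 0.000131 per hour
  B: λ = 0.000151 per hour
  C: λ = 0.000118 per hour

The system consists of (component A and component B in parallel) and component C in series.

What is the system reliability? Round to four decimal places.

0.7423

R(A) = exp(−0.000131 × 2000) = 0.769511
R(B) = exp(−0.000151 × 2000) = 0.739338
R(C) = exp(−0.000118 × 2000) = 0.789781
Parallel (A and B): 1 − (1 − 0.769511)(1 − 0.739338) = 0.939920
Series ([0.939920] and C): 0.939920 × 0.789781 = 0.7423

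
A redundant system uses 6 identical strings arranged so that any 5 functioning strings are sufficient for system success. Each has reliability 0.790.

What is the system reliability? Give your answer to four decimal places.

R = Σ_{i=5}^{6} C(6,i) p^i (1−p)^{6−i} with p = 0.790
C(6,5)·0.790^5·0.210^1 = 0.387709
C(6,6)·0.790^6·0.210^0 = 0.243087
Sum = 0.6308

0.6308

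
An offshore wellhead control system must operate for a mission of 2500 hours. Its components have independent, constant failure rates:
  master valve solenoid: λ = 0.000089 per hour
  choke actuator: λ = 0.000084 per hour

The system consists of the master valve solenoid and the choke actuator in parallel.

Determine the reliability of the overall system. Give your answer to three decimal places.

0.962

R(master valve solenoid) = exp(−0.000089 × 2500) = 0.80052
R(choke actuator) = exp(−0.000084 × 2500) = 0.81058
Parallel (master valve solenoid and choke actuator): 1 − (1 − 0.80052)(1 − 0.81058) = 0.962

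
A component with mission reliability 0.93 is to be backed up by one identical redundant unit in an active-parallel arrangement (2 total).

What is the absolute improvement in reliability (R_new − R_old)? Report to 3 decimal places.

R_before = 0.93
R_after = 1 − (1 − 0.93)^2 = 0.995
ΔR = 0.995 − 0.93 = 0.065

0.065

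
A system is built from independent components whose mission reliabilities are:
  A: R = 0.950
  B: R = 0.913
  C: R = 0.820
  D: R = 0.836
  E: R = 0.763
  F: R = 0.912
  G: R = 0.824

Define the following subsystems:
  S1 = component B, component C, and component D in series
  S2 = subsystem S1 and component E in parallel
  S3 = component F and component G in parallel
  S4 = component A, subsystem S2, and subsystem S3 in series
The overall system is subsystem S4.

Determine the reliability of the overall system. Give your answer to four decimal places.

Series (B, C, and D): 0.913000 × 0.820000 × 0.836000 = 0.625880
Parallel ([0.625880] and E): 1 − (1 − 0.625880)(1 − 0.763000) = 0.911334
Parallel (F and G): 1 − (1 − 0.912000)(1 − 0.824000) = 0.984512
Series (A, [0.911334], and [0.984512]): 0.950000 × 0.911334 × 0.984512 = 0.8524

0.8524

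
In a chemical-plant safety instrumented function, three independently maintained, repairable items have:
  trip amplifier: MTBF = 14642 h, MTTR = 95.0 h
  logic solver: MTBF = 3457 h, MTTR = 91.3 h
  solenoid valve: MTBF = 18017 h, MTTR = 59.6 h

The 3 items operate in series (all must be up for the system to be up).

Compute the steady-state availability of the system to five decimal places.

0.96480

A(trip amplifier) = MTBF/(MTBF+MTTR) = 14642/(14642+95.0) = 0.993554
A(logic solver) = MTBF/(MTBF+MTTR) = 3457/(3457+91.3) = 0.974269
A(solenoid valve) = MTBF/(MTBF+MTTR) = 18017/(18017+59.6) = 0.996703
Series availability: 0.993554 × 0.974269 × 0.996703 = 0.96480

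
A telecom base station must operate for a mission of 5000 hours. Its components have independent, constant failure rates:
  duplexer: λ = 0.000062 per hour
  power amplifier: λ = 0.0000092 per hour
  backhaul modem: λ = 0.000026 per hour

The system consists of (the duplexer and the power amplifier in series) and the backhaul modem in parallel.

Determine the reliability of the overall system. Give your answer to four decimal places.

R(duplexer) = exp(−0.000062 × 5000) = 0.733447
R(power amplifier) = exp(−0.0000092 × 5000) = 0.955042
R(backhaul modem) = exp(−0.000026 × 5000) = 0.878095
Series (duplexer and power amplifier): 0.733447 × 0.955042 = 0.700473
Parallel ([0.700473] and backhaul modem): 1 − (1 − 0.700473)(1 − 0.878095) = 0.9635

0.9635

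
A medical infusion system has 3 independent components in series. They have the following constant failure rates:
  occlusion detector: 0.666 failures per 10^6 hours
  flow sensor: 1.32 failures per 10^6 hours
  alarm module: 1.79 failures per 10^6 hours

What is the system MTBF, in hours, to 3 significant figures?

265000

Series of exponential components: λ_sys = Σ λ_i
λ_sys = 0.000000666 + 0.00000132 + 0.00000179 = 3.7760e-06 /h
MTBF = 1 / λ_sys = 265000 h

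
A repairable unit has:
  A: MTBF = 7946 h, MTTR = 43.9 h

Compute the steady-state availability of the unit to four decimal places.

0.9945

A(A) = MTBF/(MTBF+MTTR) = 7946/(7946+43.9) = 0.9945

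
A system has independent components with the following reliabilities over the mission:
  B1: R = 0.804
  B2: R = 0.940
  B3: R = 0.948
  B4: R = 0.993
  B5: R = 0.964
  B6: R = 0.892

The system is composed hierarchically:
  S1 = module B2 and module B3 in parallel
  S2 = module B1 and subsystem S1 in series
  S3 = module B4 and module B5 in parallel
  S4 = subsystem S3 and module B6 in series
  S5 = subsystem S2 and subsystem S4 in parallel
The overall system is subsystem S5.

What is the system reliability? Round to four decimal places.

Parallel (B2 and B3): 1 − (1 − 0.940000)(1 − 0.948000) = 0.996880
Series (B1 and [0.996880]): 0.804000 × 0.996880 = 0.801492
Parallel (B4 and B5): 1 − (1 − 0.993000)(1 − 0.964000) = 0.999748
Series ([0.999748] and B6): 0.999748 × 0.892000 = 0.891775
Parallel ([0.801492] and [0.891775]): 1 − (1 − 0.801492)(1 − 0.891775) = 0.9785

0.9785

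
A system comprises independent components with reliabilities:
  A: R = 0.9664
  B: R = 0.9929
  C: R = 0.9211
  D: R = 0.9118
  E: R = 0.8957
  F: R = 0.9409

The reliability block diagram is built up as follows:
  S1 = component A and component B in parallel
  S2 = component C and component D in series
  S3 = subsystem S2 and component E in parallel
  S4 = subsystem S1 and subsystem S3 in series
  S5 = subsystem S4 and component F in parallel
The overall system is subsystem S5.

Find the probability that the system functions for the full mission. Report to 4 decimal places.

Parallel (A and B): 1 − (1 − 0.966400)(1 − 0.992900) = 0.999761
Series (C and D): 0.921100 × 0.911800 = 0.839859
Parallel ([0.839859] and E): 1 − (1 − 0.839859)(1 − 0.895700) = 0.983297
Series ([0.999761] and [0.983297]): 0.999761 × 0.983297 = 0.983062
Parallel ([0.983062] and F): 1 − (1 − 0.983062)(1 − 0.940900) = 0.9990

0.9990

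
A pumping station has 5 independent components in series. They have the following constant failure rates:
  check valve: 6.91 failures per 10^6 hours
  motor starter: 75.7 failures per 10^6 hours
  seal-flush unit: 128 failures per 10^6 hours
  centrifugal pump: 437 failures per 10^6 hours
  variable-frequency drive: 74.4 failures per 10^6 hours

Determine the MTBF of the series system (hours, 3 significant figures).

1390

Series of exponential components: λ_sys = Σ λ_i
λ_sys = 0.00000691 + 0.0000757 + 0.000128 + 0.000437 + 0.0000744 = 7.2201e-04 /h
MTBF = 1 / λ_sys = 1390 h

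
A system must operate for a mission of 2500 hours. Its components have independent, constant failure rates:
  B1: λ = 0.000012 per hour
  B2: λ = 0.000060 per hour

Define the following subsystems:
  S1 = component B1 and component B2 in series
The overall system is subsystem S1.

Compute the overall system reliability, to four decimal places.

R(B1) = exp(−0.000012 × 2500) = 0.970446
R(B2) = exp(−0.000060 × 2500) = 0.860708
Series (B1 and B2): 0.970446 × 0.860708 = 0.8353

0.8353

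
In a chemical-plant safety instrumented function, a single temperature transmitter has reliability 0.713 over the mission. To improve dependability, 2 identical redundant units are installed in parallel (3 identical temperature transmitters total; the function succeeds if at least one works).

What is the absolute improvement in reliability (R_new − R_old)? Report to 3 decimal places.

R_before = 0.713
R_after = 1 − (1 − 0.713)^3 = 0.976
ΔR = 0.976 − 0.713 = 0.263

0.263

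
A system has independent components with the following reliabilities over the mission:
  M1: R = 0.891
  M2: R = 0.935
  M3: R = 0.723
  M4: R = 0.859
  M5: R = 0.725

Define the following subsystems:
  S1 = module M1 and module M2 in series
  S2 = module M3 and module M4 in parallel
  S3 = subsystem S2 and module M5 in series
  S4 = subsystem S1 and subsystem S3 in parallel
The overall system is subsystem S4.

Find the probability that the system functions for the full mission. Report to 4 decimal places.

Series (M1 and M2): 0.891000 × 0.935000 = 0.833085
Parallel (M3 and M4): 1 − (1 − 0.723000)(1 − 0.859000) = 0.960943
Series ([0.960943] and M5): 0.960943 × 0.725000 = 0.696684
Parallel ([0.833085] and [0.696684]): 1 − (1 − 0.833085)(1 − 0.696684) = 0.9494

0.9494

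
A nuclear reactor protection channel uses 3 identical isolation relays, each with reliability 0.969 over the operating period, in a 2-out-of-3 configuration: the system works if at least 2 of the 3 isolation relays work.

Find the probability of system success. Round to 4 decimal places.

R = Σ_{i=2}^{3} C(3,i) p^i (1−p)^{3−i} with p = 0.969
C(3,2)·0.969^2·0.031^1 = 0.087323
C(3,3)·0.969^3·0.031^0 = 0.909853
Sum = 0.9972

0.9972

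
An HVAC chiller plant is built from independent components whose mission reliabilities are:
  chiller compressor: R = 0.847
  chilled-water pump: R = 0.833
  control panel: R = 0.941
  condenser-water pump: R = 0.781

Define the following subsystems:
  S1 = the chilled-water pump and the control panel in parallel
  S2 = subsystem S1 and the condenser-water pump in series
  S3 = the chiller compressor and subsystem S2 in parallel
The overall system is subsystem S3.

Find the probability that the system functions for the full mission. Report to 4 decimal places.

Parallel (chilled-water pump and control panel): 1 − (1 − 0.833000)(1 − 0.941000) = 0.990147
Series ([0.990147] and condenser-water pump): 0.990147 × 0.781000 = 0.773305
Parallel (chiller compressor and [0.773305]): 1 − (1 − 0.847000)(1 − 0.773305) = 0.9653

0.9653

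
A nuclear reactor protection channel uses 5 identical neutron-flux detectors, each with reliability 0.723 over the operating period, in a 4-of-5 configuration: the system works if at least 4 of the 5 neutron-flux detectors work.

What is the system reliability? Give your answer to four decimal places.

R = Σ_{i=4}^{5} C(5,i) p^i (1−p)^{5−i} with p = 0.723
C(5,4)·0.723^4·0.277^1 = 0.378445
C(5,5)·0.723^5·0.277^0 = 0.197557
Sum = 0.5760

0.5760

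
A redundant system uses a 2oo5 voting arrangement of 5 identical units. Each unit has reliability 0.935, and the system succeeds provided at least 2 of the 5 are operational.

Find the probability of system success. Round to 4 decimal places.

0.9999

R = Σ_{i=2}^{5} C(5,i) p^i (1−p)^{5−i} with p = 0.935
C(5,2)·0.935^2·0.065^3 = 0.002401
C(5,3)·0.935^3·0.065^2 = 0.034535
C(5,4)·0.935^4·0.065^1 = 0.248388
C(5,5)·0.935^5·0.065^0 = 0.714592
Sum = 0.9999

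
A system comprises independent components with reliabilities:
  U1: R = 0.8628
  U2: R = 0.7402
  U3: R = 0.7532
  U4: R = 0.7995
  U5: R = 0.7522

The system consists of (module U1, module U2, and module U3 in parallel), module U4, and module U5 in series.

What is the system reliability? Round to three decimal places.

0.596

Parallel (U1, U2, and U3): 1 − (1 − 0.86280)(1 − 0.74020)(1 − 0.75320) = 0.99120
Series ([0.99120], U4, and U5): 0.99120 × 0.79950 × 0.75220 = 0.596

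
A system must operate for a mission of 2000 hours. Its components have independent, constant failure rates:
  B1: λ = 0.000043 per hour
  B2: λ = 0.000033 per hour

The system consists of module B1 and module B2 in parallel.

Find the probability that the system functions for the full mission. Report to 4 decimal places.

0.9947

R(B1) = exp(−0.000043 × 2000) = 0.917594
R(B2) = exp(−0.000033 × 2000) = 0.936131
Parallel (B1 and B2): 1 − (1 − 0.917594)(1 − 0.936131) = 0.9947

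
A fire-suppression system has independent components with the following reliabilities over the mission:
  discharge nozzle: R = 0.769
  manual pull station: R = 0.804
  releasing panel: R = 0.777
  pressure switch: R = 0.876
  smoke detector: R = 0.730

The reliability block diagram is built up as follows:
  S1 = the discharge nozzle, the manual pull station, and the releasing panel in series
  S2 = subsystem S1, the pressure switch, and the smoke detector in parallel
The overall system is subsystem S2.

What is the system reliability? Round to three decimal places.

0.983

Series (discharge nozzle, manual pull station, and releasing panel): 0.76900 × 0.80400 × 0.77700 = 0.48040
Parallel ([0.48040], pressure switch, and smoke detector): 1 − (1 − 0.48040)(1 − 0.87600)(1 − 0.73000) = 0.983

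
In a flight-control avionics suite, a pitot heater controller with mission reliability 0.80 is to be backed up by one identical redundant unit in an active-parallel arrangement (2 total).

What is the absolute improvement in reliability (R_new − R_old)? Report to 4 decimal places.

0.1600

R_before = 0.80
R_after = 1 − (1 − 0.80)^2 = 0.9600
ΔR = 0.9600 − 0.80 = 0.1600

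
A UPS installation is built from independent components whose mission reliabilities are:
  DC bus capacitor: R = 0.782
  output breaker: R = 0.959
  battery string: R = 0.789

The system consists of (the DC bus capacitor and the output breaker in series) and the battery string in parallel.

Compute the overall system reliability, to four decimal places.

0.9472

Series (DC bus capacitor and output breaker): 0.782000 × 0.959000 = 0.749938
Parallel ([0.749938] and battery string): 1 − (1 − 0.749938)(1 − 0.789000) = 0.9472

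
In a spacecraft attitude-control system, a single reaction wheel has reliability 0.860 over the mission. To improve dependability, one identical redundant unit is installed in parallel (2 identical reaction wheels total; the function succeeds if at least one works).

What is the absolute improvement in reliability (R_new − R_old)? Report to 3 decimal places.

0.120

R_before = 0.860
R_after = 1 − (1 − 0.860)^2 = 0.980
ΔR = 0.980 − 0.860 = 0.120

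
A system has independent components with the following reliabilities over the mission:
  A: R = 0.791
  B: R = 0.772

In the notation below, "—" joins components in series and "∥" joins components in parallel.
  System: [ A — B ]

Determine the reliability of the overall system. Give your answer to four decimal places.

0.6107

Series (A and B): 0.791000 × 0.772000 = 0.6107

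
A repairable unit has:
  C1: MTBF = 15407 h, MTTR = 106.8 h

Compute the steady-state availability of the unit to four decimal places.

0.9931

A(C1) = MTBF/(MTBF+MTTR) = 15407/(15407+106.8) = 0.9931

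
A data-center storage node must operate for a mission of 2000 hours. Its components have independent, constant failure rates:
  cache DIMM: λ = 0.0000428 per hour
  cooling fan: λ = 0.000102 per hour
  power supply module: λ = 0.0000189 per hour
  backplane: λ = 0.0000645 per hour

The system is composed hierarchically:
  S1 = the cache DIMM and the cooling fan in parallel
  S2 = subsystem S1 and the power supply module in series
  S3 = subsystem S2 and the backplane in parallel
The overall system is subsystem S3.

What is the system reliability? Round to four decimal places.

R(cache DIMM) = exp(−0.0000428 × 2000) = 0.917961
R(cooling fan) = exp(−0.000102 × 2000) = 0.815462
R(power supply module) = exp(−0.0000189 × 2000) = 0.962906
R(backplane) = exp(−0.0000645 × 2000) = 0.878974
Parallel (cache DIMM and cooling fan): 1 − (1 − 0.917961)(1 − 0.815462) = 0.984861
Series ([0.984861] and power supply module): 0.984861 × 0.962906 = 0.948329
Parallel ([0.948329] and backplane): 1 − (1 − 0.948329)(1 − 0.878974) = 0.9937

0.9937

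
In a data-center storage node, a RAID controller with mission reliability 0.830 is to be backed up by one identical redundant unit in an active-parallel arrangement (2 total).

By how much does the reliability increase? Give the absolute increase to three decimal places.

R_before = 0.830
R_after = 1 − (1 − 0.830)^2 = 0.971
ΔR = 0.971 − 0.830 = 0.141

0.141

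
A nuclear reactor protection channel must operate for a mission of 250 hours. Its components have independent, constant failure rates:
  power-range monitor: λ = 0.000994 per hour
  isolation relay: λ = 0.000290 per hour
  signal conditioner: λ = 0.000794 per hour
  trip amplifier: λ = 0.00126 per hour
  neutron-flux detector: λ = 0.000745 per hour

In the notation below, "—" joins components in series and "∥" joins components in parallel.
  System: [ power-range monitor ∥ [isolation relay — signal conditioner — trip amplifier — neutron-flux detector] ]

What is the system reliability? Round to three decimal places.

R(power-range monitor) = exp(−0.000994 × 250) = 0.77997
R(isolation relay) = exp(−0.000290 × 250) = 0.93007
R(signal conditioner) = exp(−0.000794 × 250) = 0.81996
R(trip amplifier) = exp(−0.00126 × 250) = 0.72979
R(neutron-flux detector) = exp(−0.000745 × 250) = 0.83007
Series (isolation relay, signal conditioner, trip amplifier, and neutron-flux detector): 0.93007 × 0.81996 × 0.72979 × 0.83007 = 0.46198
Parallel (power-range monitor and [0.46198]): 1 − (1 − 0.77997)(1 − 0.46198) = 0.882

0.882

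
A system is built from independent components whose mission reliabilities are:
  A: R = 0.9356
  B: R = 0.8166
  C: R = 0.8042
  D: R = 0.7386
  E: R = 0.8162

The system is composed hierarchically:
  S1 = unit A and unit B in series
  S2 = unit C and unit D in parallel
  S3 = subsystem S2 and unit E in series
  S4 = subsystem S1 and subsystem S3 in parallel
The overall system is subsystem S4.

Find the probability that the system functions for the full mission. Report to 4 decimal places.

Series (A and B): 0.935600 × 0.816600 = 0.764011
Parallel (C and D): 1 − (1 − 0.804200)(1 − 0.738600) = 0.948818
Series ([0.948818] and E): 0.948818 × 0.816200 = 0.774425
Parallel ([0.764011] and [0.774425]): 1 − (1 − 0.764011)(1 − 0.774425) = 0.9468

0.9468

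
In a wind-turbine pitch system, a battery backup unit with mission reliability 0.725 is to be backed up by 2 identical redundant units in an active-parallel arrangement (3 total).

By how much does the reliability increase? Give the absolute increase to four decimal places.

0.2542

R_before = 0.725
R_after = 1 − (1 − 0.725)^3 = 0.9792
ΔR = 0.9792 − 0.725 = 0.2542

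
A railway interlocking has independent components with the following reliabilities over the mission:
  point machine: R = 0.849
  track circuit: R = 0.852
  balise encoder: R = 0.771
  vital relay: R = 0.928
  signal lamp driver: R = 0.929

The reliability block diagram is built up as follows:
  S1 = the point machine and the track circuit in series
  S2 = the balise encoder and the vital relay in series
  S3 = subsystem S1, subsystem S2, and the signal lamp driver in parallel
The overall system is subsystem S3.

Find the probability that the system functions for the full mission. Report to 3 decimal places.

Series (point machine and track circuit): 0.84900 × 0.85200 = 0.72335
Series (balise encoder and vital relay): 0.77100 × 0.92800 = 0.71549
Parallel ([0.72335], [0.71549], and signal lamp driver): 1 − (1 − 0.72335)(1 − 0.71549)(1 − 0.92900) = 0.994

0.994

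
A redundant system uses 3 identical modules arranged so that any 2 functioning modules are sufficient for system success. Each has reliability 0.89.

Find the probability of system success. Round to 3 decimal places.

0.966

R = Σ_{i=2}^{3} C(3,i) p^i (1−p)^{3−i} with p = 0.89
C(3,2)·0.89^2·0.11^1 = 0.26139
C(3,3)·0.89^3·0.11^0 = 0.70497
Sum = 0.966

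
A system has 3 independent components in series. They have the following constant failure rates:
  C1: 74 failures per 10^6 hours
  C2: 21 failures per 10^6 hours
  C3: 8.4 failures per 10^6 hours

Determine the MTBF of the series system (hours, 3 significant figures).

Series of exponential components: λ_sys = Σ λ_i
λ_sys = 0.000074 + 0.000021 + 0.0000084 = 1.0340e-04 /h
MTBF = 1 / λ_sys = 9670 h

9670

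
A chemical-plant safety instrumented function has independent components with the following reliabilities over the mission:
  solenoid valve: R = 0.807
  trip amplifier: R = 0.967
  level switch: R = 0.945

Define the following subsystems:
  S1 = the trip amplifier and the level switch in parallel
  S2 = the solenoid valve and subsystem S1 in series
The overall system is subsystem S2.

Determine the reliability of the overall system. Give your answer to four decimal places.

Parallel (trip amplifier and level switch): 1 − (1 − 0.967000)(1 − 0.945000) = 0.998185
Series (solenoid valve and [0.998185]): 0.807000 × 0.998185 = 0.8055

0.8055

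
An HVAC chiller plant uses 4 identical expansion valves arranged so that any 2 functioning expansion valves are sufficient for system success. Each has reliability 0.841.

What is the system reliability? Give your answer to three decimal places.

R = Σ_{i=2}^{4} C(4,i) p^i (1−p)^{4−i} with p = 0.841
C(4,2)·0.841^2·0.159^2 = 0.10728
C(4,3)·0.841^3·0.159^1 = 0.37831
C(4,4)·0.841^4·0.159^0 = 0.50025
Sum = 0.986

0.986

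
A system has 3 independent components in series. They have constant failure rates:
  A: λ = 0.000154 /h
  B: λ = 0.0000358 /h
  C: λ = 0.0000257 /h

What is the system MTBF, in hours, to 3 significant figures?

4640

Series of exponential components: λ_sys = Σ λ_i
λ_sys = 0.000154 + 0.0000358 + 0.0000257 = 2.1550e-04 /h
MTBF = 1 / λ_sys = 4640 h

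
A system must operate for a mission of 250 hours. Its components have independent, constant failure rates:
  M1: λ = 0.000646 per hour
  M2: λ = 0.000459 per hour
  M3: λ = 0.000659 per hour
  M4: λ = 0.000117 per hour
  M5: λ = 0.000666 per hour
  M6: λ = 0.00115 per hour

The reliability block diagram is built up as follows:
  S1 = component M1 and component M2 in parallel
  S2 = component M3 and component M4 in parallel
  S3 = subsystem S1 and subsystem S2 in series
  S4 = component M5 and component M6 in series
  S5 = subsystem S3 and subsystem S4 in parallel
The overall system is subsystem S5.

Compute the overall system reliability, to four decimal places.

0.9925

R(M1) = exp(−0.000646 × 250) = 0.850867
R(M2) = exp(−0.000459 × 250) = 0.891589
R(M3) = exp(−0.000659 × 250) = 0.848106
R(M4) = exp(−0.000117 × 250) = 0.971174
R(M5) = exp(−0.000666 × 250) = 0.846623
R(M6) = exp(−0.00115 × 250) = 0.750137
Parallel (M1 and M2): 1 − (1 − 0.850867)(1 − 0.891589) = 0.983832
Parallel (M3 and M4): 1 − (1 − 0.848106)(1 − 0.971174) = 0.995622
Series ([0.983832] and [0.995622]): 0.983832 × 0.995622 = 0.979525
Series (M5 and M6): 0.846623 × 0.750137 = 0.635083
Parallel ([0.979525] and [0.635083]): 1 − (1 − 0.979525)(1 − 0.635083) = 0.9925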